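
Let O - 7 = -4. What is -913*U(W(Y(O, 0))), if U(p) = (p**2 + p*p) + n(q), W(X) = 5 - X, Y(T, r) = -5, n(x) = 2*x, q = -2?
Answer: -178948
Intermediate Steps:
O = 3 (O = 7 - 4 = 3)
U(p) = -4 + 2*p**2 (U(p) = (p**2 + p*p) + 2*(-2) = (p**2 + p**2) - 4 = 2*p**2 - 4 = -4 + 2*p**2)
-913*U(W(Y(O, 0))) = -913*(-4 + 2*(5 - 1*(-5))**2) = -913*(-4 + 2*(5 + 5)**2) = -913*(-4 + 2*10**2) = -913*(-4 + 2*100) = -913*(-4 + 200) = -913*196 = -178948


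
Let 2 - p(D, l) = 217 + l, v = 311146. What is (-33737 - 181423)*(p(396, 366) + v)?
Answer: -66821165400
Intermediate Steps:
p(D, l) = -215 - l (p(D, l) = 2 - (217 + l) = 2 + (-217 - l) = -215 - l)
(-33737 - 181423)*(p(396, 366) + v) = (-33737 - 181423)*((-215 - 1*366) + 311146) = -215160*((-215 - 366) + 311146) = -215160*(-581 + 311146) = -215160*310565 = -66821165400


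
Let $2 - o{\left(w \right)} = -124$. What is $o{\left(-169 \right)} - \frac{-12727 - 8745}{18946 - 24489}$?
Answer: $\frac{676946}{5543} \approx 122.13$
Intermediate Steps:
$o{\left(w \right)} = 126$ ($o{\left(w \right)} = 2 - -124 = 2 + 124 = 126$)
$o{\left(-169 \right)} - \frac{-12727 - 8745}{18946 - 24489} = 126 - \frac{-12727 - 8745}{18946 - 24489} = 126 - - \frac{21472}{-5543} = 126 - \left(-21472\right) \left(- \frac{1}{5543}\right) = 126 - \frac{21472}{5543} = \frac{676946}{5543}$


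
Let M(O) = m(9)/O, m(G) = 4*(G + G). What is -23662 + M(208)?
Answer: -615203/26 ≈ -23662.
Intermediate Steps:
m(G) = 8*G (m(G) = 4*(2*G) = 8*G)
M(O) = 72/O (M(O) = (8*9)/O = 72/O)
-23662 + M(208) = -23662 + 72/208 = -23662 + 72*(1/208) = -23662 + 9/26 = -615203/26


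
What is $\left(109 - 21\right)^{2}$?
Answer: $7744$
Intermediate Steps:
$\left(109 - 21\right)^{2} = 88^{2} = 7744$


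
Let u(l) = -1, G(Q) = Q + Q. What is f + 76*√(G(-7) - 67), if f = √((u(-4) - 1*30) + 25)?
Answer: I*(684 + √6) ≈ 686.45*I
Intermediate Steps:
G(Q) = 2*Q
f = I*√6 (f = √((-1 - 1*30) + 25) = √((-1 - 30) + 25) = √(-31 + 25) = √(-6) = I*√6 ≈ 2.4495*I)
f + 76*√(G(-7) - 67) = I*√6 + 76*√(2*(-7) - 67) = I*√6 + 76*√(-14 - 67) = I*√6 + 76*√(-81) = I*√6 + 76*(9*I) = I*√6 + 684*I = 684*I + I*√6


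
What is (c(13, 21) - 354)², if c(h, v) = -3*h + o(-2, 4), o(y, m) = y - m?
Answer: 159201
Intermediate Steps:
c(h, v) = -6 - 3*h (c(h, v) = -3*h + (-2 - 1*4) = -3*h + (-2 - 4) = -3*h - 6 = -6 - 3*h)
(c(13, 21) - 354)² = ((-6 - 3*13) - 354)² = ((-6 - 39) - 354)² = (-45 - 354)² = (-399)² = 159201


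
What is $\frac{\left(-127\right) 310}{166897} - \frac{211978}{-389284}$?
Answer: $\frac{10026190593}{32485165874} \approx 0.30864$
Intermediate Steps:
$\frac{\left(-127\right) 310}{166897} - \frac{211978}{-389284} = \left(-39370\right) \frac{1}{166897} - - \frac{105989}{194642} = - \frac{39370}{166897} + \frac{105989}{194642} = \frac{10026190593}{32485165874}$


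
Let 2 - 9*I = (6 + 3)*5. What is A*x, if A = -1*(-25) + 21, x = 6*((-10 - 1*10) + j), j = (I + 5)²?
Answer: -148672/27 ≈ -5506.4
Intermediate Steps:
I = -43/9 (I = 2/9 - (6 + 3)*5/9 = 2/9 - 5 = -43/9 ≈ -4.7778)
j = 4/81 (j = (-43/9 + 5)² = (2/9)² = 4/81 ≈ 0.049383)
x = -3232/27 (x = 6*((-10 - 1*10) + 4/81) = 6*((-10 - 10) + 4/81) = 6*(-20 + 4/81) = 6*(-1616/81) = -3232/27 ≈ -119.70)
A = 46 (A = 25 + 21 = 46)
A*x = 46*(-3232/27) = -148672/27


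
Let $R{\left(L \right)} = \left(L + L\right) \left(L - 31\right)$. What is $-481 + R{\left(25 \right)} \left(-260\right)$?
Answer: $77519$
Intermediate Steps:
$R{\left(L \right)} = 2 L \left(-31 + L\right)$
$-481 + R{\left(25 \right)} \left(-260\right) = -481 + 2 \cdot 25 \left(-31 + 25\right) \left(-260\right) = -481 + 2 \cdot 25 \left(-6\right) \left(-260\right) = -481 - -78000 = -481 + 78000 = 77519$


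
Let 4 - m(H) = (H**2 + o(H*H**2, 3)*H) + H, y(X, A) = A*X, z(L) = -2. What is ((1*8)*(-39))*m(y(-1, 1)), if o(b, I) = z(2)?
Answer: -624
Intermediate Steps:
o(b, I) = -2
m(H) = 4 + H - H**2 (m(H) = 4 - ((H**2 - 2*H) + H) = 4 - (H**2 - H) = 4 + (H - H**2) = 4 + H - H**2)
((1*8)*(-39))*m(y(-1, 1)) = ((1*8)*(-39))*(4 + 1*(-1) - (1*(-1))**2) = (8*(-39))*(4 - 1 - 1*(-1)**2) = -312*(4 - 1 - 1*1) = -312*(4 - 1 - 1) = -312*2 = -624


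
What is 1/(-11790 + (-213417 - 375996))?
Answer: -1/601203 ≈ -1.6633e-6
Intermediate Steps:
1/(-11790 + (-213417 - 375996)) = 1/(-11790 - 589413) = 1/(-601203) = -1/601203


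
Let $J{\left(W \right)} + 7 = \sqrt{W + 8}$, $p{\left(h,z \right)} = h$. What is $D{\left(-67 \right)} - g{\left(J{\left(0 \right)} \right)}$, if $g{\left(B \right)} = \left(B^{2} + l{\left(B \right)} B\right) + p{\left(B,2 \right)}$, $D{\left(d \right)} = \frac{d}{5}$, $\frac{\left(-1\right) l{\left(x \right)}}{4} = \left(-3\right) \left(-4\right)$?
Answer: $- \frac{1997}{5} + 122 \sqrt{2} \approx -226.87$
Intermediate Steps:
$l{\left(x \right)} = -48$ ($l{\left(x \right)} = - 4 \left(\left(-3\right) \left(-4\right)\right) = \left(-4\right) 12 = -48$)
$J{\left(W \right)} = -7 + \sqrt{8 + W}$ ($J{\left(W \right)} = -7 + \sqrt{W + 8} = -7 + \sqrt{8 + W}$)
$D{\left(d \right)} = \frac{d}{5}$ ($D{\left(d \right)} = d \frac{1}{5} = \frac{d}{5}$)
$g{\left(B \right)} = B^{2} - 47 B$ ($g{\left(B \right)} = \left(B^{2} - 48 B\right) + B = B^{2} - 47 B$)
$D{\left(-67 \right)} - g{\left(J{\left(0 \right)} \right)} = \frac{1}{5} \left(-67\right) - \left(-7 + \sqrt{8 + 0}\right) \left(-47 - \left(7 - \sqrt{8 + 0}\right)\right) = - \frac{67}{5} - \left(-7 + \sqrt{8}\right) \left(-47 - \left(7 - \sqrt{8}\right)\right) = - \frac{67}{5} - \left(-7 + 2 \sqrt{2}\right) \left(-47 - \left(7 - 2 \sqrt{2}\right)\right) = - \frac{67}{5} - \left(-7 + 2 \sqrt{2}\right) \left(-54 + 2 \sqrt{2}\right) = - \frac{67}{5} - \left(-54 + 2 \sqrt{2}\right) \left(-7 + 2 \sqrt{2}\right)$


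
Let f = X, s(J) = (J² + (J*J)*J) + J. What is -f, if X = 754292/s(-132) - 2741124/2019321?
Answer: 6549036737/3880013117 ≈ 1.6879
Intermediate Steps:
s(J) = J + J² + J³ (s(J) = (J² + J²*J) + J = (J² + J³) + J = J + J² + J³)
X = -6549036737/3880013117 (X = 754292/((-132*(1 - 132 + (-132)²))) - 2741124/2019321 = 754292/((-132*(1 - 132 + 17424))) - 2741124*1/2019321 = 754292/((-132*17293)) - 913708/673107 = 754292/(-2282676) - 913708/673107 = 754292*(-1/2282676) - 913708/673107 = -17143/51879 - 913708/673107 = -6549036737/3880013117 ≈ -1.6879)
f = -6549036737/3880013117 ≈ -1.6879
-f = -1*(-6549036737/3880013117) = 6549036737/3880013117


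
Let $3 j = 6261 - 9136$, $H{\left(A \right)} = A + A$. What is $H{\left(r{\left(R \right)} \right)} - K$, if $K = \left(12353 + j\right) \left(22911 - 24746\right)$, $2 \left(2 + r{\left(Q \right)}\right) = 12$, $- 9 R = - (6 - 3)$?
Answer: $\frac{62727664}{3} \approx 2.0909 \cdot 10^{7}$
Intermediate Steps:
$R = \frac{1}{3}$ ($R = - \frac{\left(-1\right) \left(6 - 3\right)}{9} = - \frac{\left(-1\right) 3}{9} = \left(- \frac{1}{9}\right) \left(-3\right) = \frac{1}{3} \approx 0.33333$)
$r{\left(Q \right)} = 4$ ($r{\left(Q \right)} = -2 + \frac{1}{2} \cdot 12 = -2 + 6 = 4$)
$H{\left(A \right)} = 2 A$
$j = - \frac{2875}{3}$ ($j = \frac{6261 - 9136}{3} = \frac{1}{3} \left(-2875\right) = - \frac{2875}{3} \approx -958.33$)
$K = - \frac{62727640}{3}$ ($K = \left(12353 - \frac{2875}{3}\right) \left(22911 - 24746\right) = \frac{34184}{3} \left(-1835\right) = - \frac{62727640}{3} \approx -2.0909 \cdot 10^{7}$)
$H{\left(r{\left(R \right)} \right)} - K = 2 \cdot 4 - - \frac{62727640}{3} = 8 + \frac{62727640}{3} = \frac{62727664}{3}$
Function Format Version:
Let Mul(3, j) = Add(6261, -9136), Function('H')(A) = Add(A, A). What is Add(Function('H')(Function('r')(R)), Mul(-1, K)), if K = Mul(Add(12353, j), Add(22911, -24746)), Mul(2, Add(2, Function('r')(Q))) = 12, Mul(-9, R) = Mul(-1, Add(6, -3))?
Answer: Rational(62727664, 3) ≈ 2.0909e+7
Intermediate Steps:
R = Rational(1, 3) (R = Mul(Rational(-1, 9), Mul(-1, Add(6, -3))) = Mul(Rational(-1, 9), Mul(-1, 3)) = Mul(Rational(-1, 9), -3) = Rational(1, 3) ≈ 0.33333)
Function('r')(Q) = 4 (Function('r')(Q) = Add(-2, Mul(Rational(1, 2), 12)) = Add(-2, 6) = 4)
Function('H')(A) = Mul(2, A)
j = Rational(-2875, 3) (j = Mul(Rational(1, 3), Add(6261, -9136)) = Mul(Rational(1, 3), -2875) = Rational(-2875, 3) ≈ -958.33)
K = Rational(-62727640, 3) (K = Mul(Add(12353, Rational(-2875, 3)), Add(22911, -24746)) = Mul(Rational(34184, 3), -1835) = Rational(-62727640, 3) ≈ -2.0909e+7)
Add(Function('H')(Function('r')(R)), Mul(-1, K)) = Add(Mul(2, 4), Mul(-1, Rational(-62727640, 3))) = Add(8, Rational(62727640, 3)) = Rational(62727664, 3)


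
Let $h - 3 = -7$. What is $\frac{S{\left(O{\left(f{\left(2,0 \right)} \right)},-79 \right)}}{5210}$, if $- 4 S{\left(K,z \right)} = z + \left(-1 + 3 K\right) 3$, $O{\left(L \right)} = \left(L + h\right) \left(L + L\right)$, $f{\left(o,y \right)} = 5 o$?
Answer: $- \frac{499}{10420} \approx -0.047889$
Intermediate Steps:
$h = -4$ ($h = 3 - 7 = -4$)
$O{\left(L \right)} = 2 L \left(-4 + L\right)$ ($O{\left(L \right)} = \left(L - 4\right) \left(L + L\right) = \left(-4 + L\right) 2 L = 2 L \left(-4 + L\right)$)
$S{\left(K,z \right)} = \frac{3}{4} - \frac{9 K}{4} - \frac{z}{4}$ ($S{\left(K,z \right)} = - \frac{z + \left(-1 + 3 K\right) 3}{4} = - \frac{z + \left(-3 + 9 K\right)}{4} = - \frac{-3 + z + 9 K}{4} = \frac{3}{4} - \frac{9 K}{4} - \frac{z}{4}$)
$\frac{S{\left(O{\left(f{\left(2,0 \right)} \right)},-79 \right)}}{5210} = \frac{\frac{3}{4} - \frac{9 \cdot 2 \cdot 5 \cdot 2 \left(-4 + 5 \cdot 2\right)}{4} - - \frac{79}{4}}{5210} = \left(\frac{3}{4} - \frac{9 \cdot 2 \cdot 10 \left(-4 + 10\right)}{4} + \frac{79}{4}\right) \frac{1}{5210} = \left(\frac{3}{4} - \frac{9 \cdot 2 \cdot 10 \cdot 6}{4} + \frac{79}{4}\right) \frac{1}{5210} = \left(\frac{3}{4} - 270 + \frac{79}{4}\right) \frac{1}{5210} = \left(- \frac{499}{2}\right) \frac{1}{5210} = - \frac{499}{10420}$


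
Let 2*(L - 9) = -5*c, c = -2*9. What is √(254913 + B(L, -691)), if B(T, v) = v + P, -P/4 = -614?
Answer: √256678 ≈ 506.63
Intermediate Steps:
P = 2456 (P = -4*(-614) = 2456)
c = -18
L = 54 (L = 9 + (-5*(-18))/2 = 9 + (½)*90 = 9 + 45 = 54)
B(T, v) = 2456 + v (B(T, v) = v + 2456 = 2456 + v)
√(254913 + B(L, -691)) = √(254913 + (2456 - 691)) = √(254913 + 1765) = √256678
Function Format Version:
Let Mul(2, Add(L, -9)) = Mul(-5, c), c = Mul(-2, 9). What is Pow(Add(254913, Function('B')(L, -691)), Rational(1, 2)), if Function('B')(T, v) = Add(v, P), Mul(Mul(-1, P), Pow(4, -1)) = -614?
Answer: Pow(256678, Rational(1, 2)) ≈ 506.63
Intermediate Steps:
P = 2456 (P = Mul(-4, -614) = 2456)
c = -18
L = 54 (L = Add(9, Mul(Rational(1, 2), Mul(-5, -18))) = Add(9, Mul(Rational(1, 2), 90)) = Add(9, 45) = 54)
Function('B')(T, v) = Add(2456, v) (Function('B')(T, v) = Add(v, 2456) = Add(2456, v))
Pow(Add(254913, Function('B')(L, -691)), Rational(1, 2)) = Pow(Add(254913, Add(2456, -691)), Rational(1, 2)) = Pow(Add(254913, 1765), Rational(1, 2)) = Pow(256678, Rational(1, 2))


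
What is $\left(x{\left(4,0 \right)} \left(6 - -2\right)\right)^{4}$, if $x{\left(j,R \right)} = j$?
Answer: $1048576$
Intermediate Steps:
$\left(x{\left(4,0 \right)} \left(6 - -2\right)\right)^{4} = \left(4 \left(6 - -2\right)\right)^{4} = \left(4 \left(6 + 2\right)\right)^{4} = \left(4 \cdot 8\right)^{4} = 32^{4} = 1048576$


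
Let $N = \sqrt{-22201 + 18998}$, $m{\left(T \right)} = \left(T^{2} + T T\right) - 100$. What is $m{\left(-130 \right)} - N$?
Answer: $33700 - i \sqrt{3203} \approx 33700.0 - 56.595 i$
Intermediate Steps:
$m{\left(T \right)} = -100 + 2 T^{2}$ ($m{\left(T \right)} = \left(T^{2} + T^{2}\right) - 100 = 2 T^{2} - 100 = -100 + 2 T^{2}$)
$N = i \sqrt{3203}$ ($N = \sqrt{-3203} = i \sqrt{3203} \approx 56.595 i$)
$m{\left(-130 \right)} - N = \left(-100 + 2 \left(-130\right)^{2}\right) - i \sqrt{3203} = \left(-100 + 2 \cdot 16900\right) - i \sqrt{3203} = \left(-100 + 33800\right) - i \sqrt{3203} = 33700 - i \sqrt{3203}$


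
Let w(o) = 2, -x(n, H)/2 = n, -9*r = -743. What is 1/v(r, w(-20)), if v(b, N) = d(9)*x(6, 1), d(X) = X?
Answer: -1/108 ≈ -0.0092593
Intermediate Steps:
r = 743/9 (r = -⅑*(-743) = 743/9 ≈ 82.556)
x(n, H) = -2*n
v(b, N) = -108 (v(b, N) = 9*(-2*6) = 9*(-12) = -108)
1/v(r, w(-20)) = 1/(-108) = -1/108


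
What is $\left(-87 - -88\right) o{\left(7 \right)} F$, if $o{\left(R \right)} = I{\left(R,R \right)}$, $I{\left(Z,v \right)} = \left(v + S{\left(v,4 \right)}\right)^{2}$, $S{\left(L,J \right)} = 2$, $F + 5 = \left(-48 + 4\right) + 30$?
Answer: $-1539$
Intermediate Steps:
$F = -19$ ($F = -5 + \left(\left(-48 + 4\right) + 30\right) = -5 + \left(-44 + 30\right) = -5 - 14 = -19$)
$I{\left(Z,v \right)} = \left(2 + v\right)^{2}$ ($I{\left(Z,v \right)} = \left(v + 2\right)^{2} = \left(2 + v\right)^{2}$)
$o{\left(R \right)} = \left(2 + R\right)^{2}$
$\left(-87 - -88\right) o{\left(7 \right)} F = \left(-87 - -88\right) \left(2 + 7\right)^{2} \left(-19\right) = \left(-87 + 88\right) 9^{2} \left(-19\right) = 1 \cdot 81 \left(-19\right) = 81 \left(-19\right) = -1539$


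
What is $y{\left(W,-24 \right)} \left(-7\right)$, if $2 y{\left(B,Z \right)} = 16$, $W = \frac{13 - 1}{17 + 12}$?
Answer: $-56$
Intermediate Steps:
$W = \frac{12}{29} \approx 0.41379$
$y{\left(B,Z \right)} = 8$ ($y{\left(B,Z \right)} = \frac{1}{2} \cdot 16 = 8$)
$y{\left(W,-24 \right)} \left(-7\right) = 8 \left(-7\right) = -56$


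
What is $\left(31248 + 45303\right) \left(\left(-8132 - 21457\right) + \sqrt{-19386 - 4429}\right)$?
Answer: $-2265067539 + 76551 i \sqrt{23815} \approx -2.2651 \cdot 10^{9} + 1.1813 \cdot 10^{7} i$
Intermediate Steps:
$\left(31248 + 45303\right) \left(\left(-8132 - 21457\right) + \sqrt{-19386 - 4429}\right) = 76551 \left(\left(-8132 - 21457\right) + \sqrt{-23815}\right) = 76551 \left(-29589 + i \sqrt{23815}\right) = -2265067539 + 76551 i \sqrt{23815}$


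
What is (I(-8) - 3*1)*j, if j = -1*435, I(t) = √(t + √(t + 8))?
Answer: 1305 - 870*I*√2 ≈ 1305.0 - 1230.4*I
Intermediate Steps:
I(t) = √(t + √(8 + t))
j = -435
(I(-8) - 3*1)*j = (√(-8 + √(8 - 8)) - 3*1)*(-435) = (√(-8 + √0) - 3)*(-435) = (√(-8 + 0) - 3)*(-435) = (√(-8) - 3)*(-435) = (2*I*√2 - 3)*(-435) = (-3 + 2*I*√2)*(-435) = 1305 - 870*I*√2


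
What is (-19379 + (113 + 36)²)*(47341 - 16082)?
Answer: 88212898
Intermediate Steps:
(-19379 + (113 + 36)²)*(47341 - 16082) = (-19379 + 149²)*31259 = (-19379 + 22201)*31259 = 2822*31259 = 88212898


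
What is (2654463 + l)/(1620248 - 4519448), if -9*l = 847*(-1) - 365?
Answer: -7963793/8697600 ≈ -0.91563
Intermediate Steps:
l = 404/3 (l = -(847*(-1) - 365)/9 = -(-847 - 365)/9 = -1/9*(-1212) = 404/3 ≈ 134.67)
(2654463 + l)/(1620248 - 4519448) = (2654463 + 404/3)/(1620248 - 4519448) = (7963793/3)/(-2899200) = (7963793/3)*(-1/2899200) = -7963793/8697600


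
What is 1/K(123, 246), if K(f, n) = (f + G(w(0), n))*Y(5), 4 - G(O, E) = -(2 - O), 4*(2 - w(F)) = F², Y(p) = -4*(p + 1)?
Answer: -1/3048 ≈ -0.00032808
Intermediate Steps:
Y(p) = -4 - 4*p (Y(p) = -4*(1 + p) = -4 - 4*p)
w(F) = 2 - F²/4
G(O, E) = 6 - O (G(O, E) = 4 - (-1)*(2 - O) = 4 - (-2 + O) = 4 + (2 - O) = 6 - O)
K(f, n) = -96 - 24*f (K(f, n) = (f + (6 - (2 - ¼*0²)))*(-4 - 4*5) = (f + (6 - (2 - ¼*0)))*(-4 - 20) = (f + (6 - (2 + 0)))*(-24) = (f + (6 - 1*2))*(-24) = (f + (6 - 2))*(-24) = (f + 4)*(-24) = (4 + f)*(-24) = -96 - 24*f)
1/K(123, 246) = 1/(-96 - 24*123) = 1/(-96 - 2952) = 1/(-3048) = -1/3048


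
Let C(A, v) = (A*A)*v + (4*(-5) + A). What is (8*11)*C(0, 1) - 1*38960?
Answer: -40720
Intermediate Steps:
C(A, v) = -20 + A + v*A² (C(A, v) = A²*v + (-20 + A) = v*A² + (-20 + A) = -20 + A + v*A²)
(8*11)*C(0, 1) - 1*38960 = (8*11)*(-20 + 0 + 1*0²) - 1*38960 = 88*(-20 + 0 + 1*0) - 38960 = 88*(-20 + 0 + 0) - 38960 = 88*(-20) - 38960 = -1760 - 38960 = -40720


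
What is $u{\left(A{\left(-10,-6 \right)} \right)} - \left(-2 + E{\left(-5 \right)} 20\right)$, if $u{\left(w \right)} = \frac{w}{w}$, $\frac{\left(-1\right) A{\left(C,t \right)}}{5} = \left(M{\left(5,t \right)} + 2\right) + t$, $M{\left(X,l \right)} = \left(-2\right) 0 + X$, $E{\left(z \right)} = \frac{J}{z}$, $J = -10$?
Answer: $-37$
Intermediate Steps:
$E{\left(z \right)} = - \frac{10}{z}$
$M{\left(X,l \right)} = X$ ($M{\left(X,l \right)} = 0 + X = X$)
$A{\left(C,t \right)} = -35 - 5 t$ ($A{\left(C,t \right)} = - 5 \left(\left(5 + 2\right) + t\right) = - 5 \left(7 + t\right) = -35 - 5 t$)
$u{\left(w \right)} = 1$
$u{\left(A{\left(-10,-6 \right)} \right)} - \left(-2 + E{\left(-5 \right)} 20\right) = 1 - \left(-2 + - \frac{10}{-5} \cdot 20\right) = 1 - \left(-2 + \left(-10\right) \left(- \frac{1}{5}\right) 20\right) = 1 - \left(-2 + 2 \cdot 20\right) = 1 - \left(-2 + 40\right) = 1 - 38 = -37$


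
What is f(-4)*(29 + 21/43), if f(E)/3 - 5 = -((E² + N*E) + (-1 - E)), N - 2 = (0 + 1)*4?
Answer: 38040/43 ≈ 884.65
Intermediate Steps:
N = 6 (N = 2 + (0 + 1)*4 = 2 + 1*4 = 2 + 4 = 6)
f(E) = 18 - 15*E - 3*E² (f(E) = 15 + 3*(-((E² + 6*E) + (-1 - E))) = 15 + 3*(-(-1 + E² + 5*E)) = 15 + 3*(1 - E² - 5*E) = 15 + (3 - 15*E - 3*E²) = 18 - 15*E - 3*E²)
f(-4)*(29 + 21/43) = (18 - 15*(-4) - 3*(-4)²)*(29 + 21/43) = (18 + 60 - 3*16)*(29 + 21*(1/43)) = (18 + 60 - 48)*(29 + 21/43) = 30*(1268/43) = 38040/43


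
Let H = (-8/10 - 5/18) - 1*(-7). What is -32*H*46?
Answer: -392288/45 ≈ -8717.5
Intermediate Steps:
H = 533/90 (H = (-8*⅒ - 5*1/18) + 7 = (-⅘ - 5/18) + 7 = -97/90 + 7 = 533/90 ≈ 5.9222)
-32*H*46 = -32*533/90*46 = -8528/45*46 = -392288/45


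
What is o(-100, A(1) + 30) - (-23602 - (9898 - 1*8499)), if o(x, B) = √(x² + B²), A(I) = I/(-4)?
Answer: 25001 + √174161/4 ≈ 25105.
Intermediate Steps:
A(I) = -I/4 (A(I) = I*(-¼) = -I/4)
o(x, B) = √(B² + x²)
o(-100, A(1) + 30) - (-23602 - (9898 - 1*8499)) = √((-¼*1 + 30)² + (-100)²) - (-23602 - (9898 - 1*8499)) = √((-¼ + 30)² + 10000) - (-23602 - (9898 - 8499)) = √((119/4)² + 10000) - (-23602 - 1*1399) = √(14161/16 + 10000) - (-23602 - 1399) = √(174161/16) - 1*(-25001) = √174161/4 + 25001 = 25001 + √174161/4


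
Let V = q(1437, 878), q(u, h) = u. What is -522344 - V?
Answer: -523781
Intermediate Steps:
V = 1437
-522344 - V = -522344 - 1*1437 = -522344 - 1437 = -523781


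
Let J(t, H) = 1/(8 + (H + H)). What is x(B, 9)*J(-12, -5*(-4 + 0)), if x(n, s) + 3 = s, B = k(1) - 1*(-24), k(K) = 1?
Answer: 1/8 ≈ 0.12500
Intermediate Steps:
B = 25 (B = 1 - 1*(-24) = 1 + 24 = 25)
J(t, H) = 1/(8 + 2*H)
x(n, s) = -3 + s
x(B, 9)*J(-12, -5*(-4 + 0)) = (-3 + 9)*(1/(2*(4 - 5*(-4 + 0)))) = 6*(1/(2*(4 - 5*(-4)))) = 6*(1/(2*(4 + 20))) = 6*((1/2)/24) = 6*((1/2)*(1/24)) = 6*(1/48) = 1/8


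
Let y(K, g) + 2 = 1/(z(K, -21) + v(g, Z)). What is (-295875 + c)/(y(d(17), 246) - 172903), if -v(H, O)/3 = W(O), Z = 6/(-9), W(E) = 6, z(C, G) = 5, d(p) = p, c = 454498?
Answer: -2062099/2247766 ≈ -0.91740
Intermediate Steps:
Z = -⅔ (Z = 6*(-⅑) = -⅔ ≈ -0.66667)
v(H, O) = -18 (v(H, O) = -3*6 = -18)
y(K, g) = -27/13 (y(K, g) = -2 + 1/(5 - 18) = -2 + 1/(-13) = -2 - 1/13 = -27/13)
(-295875 + c)/(y(d(17), 246) - 172903) = (-295875 + 454498)/(-27/13 - 172903) = 158623/(-2247766/13) = 158623*(-13/2247766) = -2062099/2247766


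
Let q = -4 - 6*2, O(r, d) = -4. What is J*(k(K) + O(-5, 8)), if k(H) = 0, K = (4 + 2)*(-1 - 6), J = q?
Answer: 64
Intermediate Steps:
q = -16 (q = -4 - 12 = -16)
J = -16
K = -42 (K = 6*(-7) = -42)
J*(k(K) + O(-5, 8)) = -16*(0 - 4) = -16*(-4) = 64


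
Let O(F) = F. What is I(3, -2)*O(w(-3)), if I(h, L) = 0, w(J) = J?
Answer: 0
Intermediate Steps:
I(3, -2)*O(w(-3)) = 0*(-3) = 0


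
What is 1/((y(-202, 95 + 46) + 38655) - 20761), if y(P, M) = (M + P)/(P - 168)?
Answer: 370/6620841 ≈ 5.5884e-5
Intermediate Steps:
y(P, M) = (M + P)/(-168 + P)
1/((y(-202, 95 + 46) + 38655) - 20761) = 1/((((95 + 46) - 202)/(-168 - 202) + 38655) - 20761) = 1/(((141 - 202)/(-370) + 38655) - 20761) = 1/((-1/370*(-61) + 38655) - 20761) = 1/((61/370 + 38655) - 20761) = 1/(14302411/370 - 20761) = 1/(6620841/370) = 370/6620841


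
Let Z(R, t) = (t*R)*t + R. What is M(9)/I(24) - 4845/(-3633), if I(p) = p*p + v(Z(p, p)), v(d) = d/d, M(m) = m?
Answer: 942754/698747 ≈ 1.3492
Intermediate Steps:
Z(R, t) = R + R*t² (Z(R, t) = (R*t)*t + R = R*t² + R = R + R*t²)
v(d) = 1
I(p) = 1 + p² (I(p) = p*p + 1 = p² + 1 = 1 + p²)
M(9)/I(24) - 4845/(-3633) = 9/(1 + 24²) - 4845/(-3633) = 9/(1 + 576) - 4845*(-1/3633) = 9/577 + 1615/1211 = 942754/698747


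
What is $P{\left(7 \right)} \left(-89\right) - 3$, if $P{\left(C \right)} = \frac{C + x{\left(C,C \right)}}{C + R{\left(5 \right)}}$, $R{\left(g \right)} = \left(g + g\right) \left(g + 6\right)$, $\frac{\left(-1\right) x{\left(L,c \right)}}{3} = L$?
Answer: $\frac{895}{117} \approx 7.6496$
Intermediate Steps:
$x{\left(L,c \right)} = - 3 L$
$R{\left(g \right)} = 2 g \left(6 + g\right)$
$P{\left(C \right)} = - \frac{2 C}{110 + C}$ ($P{\left(C \right)} = \frac{C - 3 C}{C + 2 \cdot 5 \left(6 + 5\right)} = \frac{\left(-2\right) C}{C + 2 \cdot 5 \cdot 11} = \frac{\left(-2\right) C}{C + 110} = \frac{\left(-2\right) C}{110 + C} = - \frac{2 C}{110 + C}$)
$P{\left(7 \right)} \left(-89\right) - 3 = \left(-2\right) 7 \frac{1}{110 + 7} \left(-89\right) - 3 = \left(-2\right) 7 \cdot \frac{1}{117} \left(-89\right) - 3 = \left(- \frac{14}{117}\right) \left(-89\right) - 3 = \frac{1246}{117} - 3 = \frac{895}{117}$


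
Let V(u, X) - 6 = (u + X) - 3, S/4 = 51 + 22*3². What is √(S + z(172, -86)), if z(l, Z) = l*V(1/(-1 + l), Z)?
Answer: 2*I*√10785863/57 ≈ 115.23*I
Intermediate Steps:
S = 996 (S = 4*(51 + 22*3²) = 4*(51 + 22*9) = 4*(51 + 198) = 4*249 = 996)
V(u, X) = 3 + X + u (V(u, X) = 6 + ((u + X) - 3) = 6 + ((X + u) - 3) = 6 + (-3 + X + u) = 3 + X + u)
z(l, Z) = l*(3 + Z + 1/(-1 + l))
√(S + z(172, -86)) = √(996 + 172*(1 + (-1 + 172)*(3 - 86))/(-1 + 172)) = √(996 + 172*(1 + 171*(-83))/171) = √(996 + 172*(1/171)*(1 - 14193)) = √(996 + 172*(1/171)*(-14192)) = √(996 - 2441024/171) = √(-2270708/171) = 2*I*√10785863/57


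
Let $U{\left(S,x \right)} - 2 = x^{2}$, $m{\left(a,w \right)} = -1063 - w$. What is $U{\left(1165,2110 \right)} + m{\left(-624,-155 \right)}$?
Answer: $4451194$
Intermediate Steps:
$U{\left(S,x \right)} = 2 + x^{2}$
$U{\left(1165,2110 \right)} + m{\left(-624,-155 \right)} = \left(2 + 2110^{2}\right) - 908 = \left(2 + 4452100\right) + \left(-1063 + 155\right) = 4452102 - 908 = 4451194$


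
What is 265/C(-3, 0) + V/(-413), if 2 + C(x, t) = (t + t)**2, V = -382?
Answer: -108681/826 ≈ -131.57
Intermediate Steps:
C(x, t) = -2 + 4*t**2 (C(x, t) = -2 + (t + t)**2 = -2 + (2*t)**2 = -2 + 4*t**2)
265/C(-3, 0) + V/(-413) = 265/(-2 + 4*0**2) - 382/(-413) = 265/(-2 + 4*0) - 382*(-1/413) = 265/(-2 + 0) + 382/413 = 265/(-2) + 382/413 = 265*(-1/2) + 382/413 = -265/2 + 382/413 = -108681/826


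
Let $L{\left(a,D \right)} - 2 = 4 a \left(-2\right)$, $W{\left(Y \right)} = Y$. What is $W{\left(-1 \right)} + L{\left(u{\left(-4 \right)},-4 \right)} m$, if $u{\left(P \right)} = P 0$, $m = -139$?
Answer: $-279$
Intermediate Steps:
$u{\left(P \right)} = 0$
$L{\left(a,D \right)} = 2 - 8 a$ ($L{\left(a,D \right)} = 2 + 4 a \left(-2\right) = 2 - 8 a$)
$W{\left(-1 \right)} + L{\left(u{\left(-4 \right)},-4 \right)} m = -1 + \left(2 - 0\right) \left(-139\right) = -1 + \left(2 + 0\right) \left(-139\right) = -1 + 2 \left(-139\right) = -1 - 278 = -279$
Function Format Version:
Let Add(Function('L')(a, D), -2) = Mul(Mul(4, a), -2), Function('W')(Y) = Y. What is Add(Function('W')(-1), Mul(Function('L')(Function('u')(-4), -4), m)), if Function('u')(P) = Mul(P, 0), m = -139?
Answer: -279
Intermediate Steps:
Function('u')(P) = 0
Function('L')(a, D) = Add(2, Mul(-8, a)) (Function('L')(a, D) = Add(2, Mul(Mul(4, a), -2)) = Add(2, Mul(-8, a)))
Add(Function('W')(-1), Mul(Function('L')(Function('u')(-4), -4), m)) = Add(-1, Mul(Add(2, Mul(-8, 0)), -139)) = Add(-1, Mul(Add(2, 0), -139)) = Add(-1, Mul(2, -139)) = Add(-1, -278) = -279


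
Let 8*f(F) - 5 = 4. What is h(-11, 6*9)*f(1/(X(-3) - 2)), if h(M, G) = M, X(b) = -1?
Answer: -99/8 ≈ -12.375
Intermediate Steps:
f(F) = 9/8 (f(F) = 5/8 + (⅛)*4 = 5/8 + ½ = 9/8)
h(-11, 6*9)*f(1/(X(-3) - 2)) = -11*9/8 = -99/8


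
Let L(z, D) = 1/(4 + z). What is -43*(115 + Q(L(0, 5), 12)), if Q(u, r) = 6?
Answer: -5203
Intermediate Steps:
-43*(115 + Q(L(0, 5), 12)) = -43*(115 + 6) = -43*121 = -5203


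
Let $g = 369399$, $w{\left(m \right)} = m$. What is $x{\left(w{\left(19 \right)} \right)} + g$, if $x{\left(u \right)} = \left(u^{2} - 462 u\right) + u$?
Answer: $361001$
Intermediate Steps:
$x{\left(u \right)} = u^{2} - 461 u$
$x{\left(w{\left(19 \right)} \right)} + g = 19 \left(-461 + 19\right) + 369399 = 19 \left(-442\right) + 369399 = -8398 + 369399 = 361001$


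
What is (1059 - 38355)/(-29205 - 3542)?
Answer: 37296/32747 ≈ 1.1389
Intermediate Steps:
(1059 - 38355)/(-29205 - 3542) = -37296/(-32747) = -37296*(-1/32747) = 37296/32747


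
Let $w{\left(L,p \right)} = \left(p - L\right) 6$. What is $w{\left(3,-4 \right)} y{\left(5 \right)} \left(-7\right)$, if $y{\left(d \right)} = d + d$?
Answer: $2940$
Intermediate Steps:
$y{\left(d \right)} = 2 d$
$w{\left(L,p \right)} = - 6 L + 6 p$
$w{\left(3,-4 \right)} y{\left(5 \right)} \left(-7\right) = \left(\left(-6\right) 3 + 6 \left(-4\right)\right) 2 \cdot 5 \left(-7\right) = \left(-18 - 24\right) 10 \left(-7\right) = \left(-42\right) 10 \left(-7\right) = \left(-420\right) \left(-7\right) = 2940$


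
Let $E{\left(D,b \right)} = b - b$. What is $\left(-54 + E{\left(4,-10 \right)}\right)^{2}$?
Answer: $2916$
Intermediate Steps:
$E{\left(D,b \right)} = 0$
$\left(-54 + E{\left(4,-10 \right)}\right)^{2} = \left(-54 + 0\right)^{2} = \left(-54\right)^{2} = 2916$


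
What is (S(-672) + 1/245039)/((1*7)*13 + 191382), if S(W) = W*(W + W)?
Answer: 221311383553/46918352447 ≈ 4.7169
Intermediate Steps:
S(W) = 2*W**2 (S(W) = W*(2*W) = 2*W**2)
(S(-672) + 1/245039)/((1*7)*13 + 191382) = (2*(-672)**2 + 1/245039)/((1*7)*13 + 191382) = (2*451584 + 1/245039)/(7*13 + 191382) = (903168 + 1/245039)/(91 + 191382) = (221311383553/245039)/191473 = (221311383553/245039)*(1/191473) = 221311383553/46918352447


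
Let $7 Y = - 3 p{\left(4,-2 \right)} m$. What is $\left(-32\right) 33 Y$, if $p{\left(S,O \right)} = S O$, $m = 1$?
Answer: $- \frac{25344}{7} \approx -3620.6$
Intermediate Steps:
$p{\left(S,O \right)} = O S$
$Y = \frac{24}{7}$ ($Y = \frac{- 3 \left(\left(-2\right) 4\right) 1}{7} = \frac{\left(-3\right) \left(-8\right) 1}{7} = \frac{24 \cdot 1}{7} = \frac{1}{7} \cdot 24 = \frac{24}{7} \approx 3.4286$)
$\left(-32\right) 33 Y = \left(-32\right) 33 \cdot \frac{24}{7} = \left(-1056\right) \frac{24}{7} = - \frac{25344}{7}$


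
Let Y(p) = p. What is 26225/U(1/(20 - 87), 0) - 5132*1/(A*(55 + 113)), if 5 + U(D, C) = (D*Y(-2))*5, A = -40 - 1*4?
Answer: -129866305/24024 ≈ -5405.7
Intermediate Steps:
A = -44 (A = -40 - 4 = -44)
U(D, C) = -5 - 10*D (U(D, C) = -5 + (D*(-2))*5 = -5 - 2*D*5 = -5 - 10*D)
26225/U(1/(20 - 87), 0) - 5132*1/(A*(55 + 113)) = 26225/(-5 - 10/(20 - 87)) - 5132*(-1/(44*(55 + 113))) = 26225/(-5 - 10/(-67)) - 5132/((-44*168)) = 26225/(-5 - 10*(-1/67)) - 5132/(-7392) = 26225/(-5 + 10/67) - 5132*(-1/7392) = 26225/(-325/67) + 1283/1848 = 26225*(-67/325) + 1283/1848 = -70283/13 + 1283/1848 = -129866305/24024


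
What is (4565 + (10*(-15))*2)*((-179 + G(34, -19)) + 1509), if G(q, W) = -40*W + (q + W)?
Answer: 8977825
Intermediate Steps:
G(q, W) = q - 39*W (G(q, W) = -40*W + (W + q) = q - 39*W)
(4565 + (10*(-15))*2)*((-179 + G(34, -19)) + 1509) = (4565 + (10*(-15))*2)*((-179 + (34 - 39*(-19))) + 1509) = (4565 - 150*2)*((-179 + (34 + 741)) + 1509) = (4565 - 300)*((-179 + 775) + 1509) = 4265*(596 + 1509) = 4265*2105 = 8977825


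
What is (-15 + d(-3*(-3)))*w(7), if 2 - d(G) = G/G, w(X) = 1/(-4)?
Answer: 7/2 ≈ 3.5000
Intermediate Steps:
w(X) = -¼
d(G) = 1 (d(G) = 2 - G/G = 2 - 1*1 = 2 - 1 = 1)
(-15 + d(-3*(-3)))*w(7) = (-15 + 1)*(-¼) = -14*(-¼) = 7/2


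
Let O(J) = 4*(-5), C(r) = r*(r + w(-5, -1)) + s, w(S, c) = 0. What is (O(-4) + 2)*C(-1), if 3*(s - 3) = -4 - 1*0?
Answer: -48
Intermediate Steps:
s = 5/3 (s = 3 + (-4 - 1*0)/3 = 3 + (-4 + 0)/3 = 3 + (1/3)*(-4) = 3 - 4/3 = 5/3 ≈ 1.6667)
C(r) = 5/3 + r**2 (C(r) = r*(r + 0) + 5/3 = r*r + 5/3 = r**2 + 5/3 = 5/3 + r**2)
O(J) = -20
(O(-4) + 2)*C(-1) = (-20 + 2)*(5/3 + (-1)**2) = -18*(5/3 + 1) = -18*8/3 = -48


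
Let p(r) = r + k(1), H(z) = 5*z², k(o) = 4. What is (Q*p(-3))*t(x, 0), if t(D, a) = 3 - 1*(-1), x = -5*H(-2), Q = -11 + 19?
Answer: 32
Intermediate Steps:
Q = 8
p(r) = 4 + r (p(r) = r + 4 = 4 + r)
x = -100 (x = -25*(-2)² = -25*4 = -5*20 = -100)
t(D, a) = 4 (t(D, a) = 3 + 1 = 4)
(Q*p(-3))*t(x, 0) = (8*(4 - 3))*4 = (8*1)*4 = 8*4 = 32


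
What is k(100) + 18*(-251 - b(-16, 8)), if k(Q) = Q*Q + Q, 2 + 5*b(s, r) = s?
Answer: 28234/5 ≈ 5646.8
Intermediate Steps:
b(s, r) = -⅖ + s/5
k(Q) = Q + Q² (k(Q) = Q² + Q = Q + Q²)
k(100) + 18*(-251 - b(-16, 8)) = 100*(1 + 100) + 18*(-251 - (-⅖ + (⅕)*(-16))) = 100*101 + 18*(-251 - (-⅖ - 16/5)) = 10100 + 18*(-251 - 1*(-18/5)) = 10100 + 18*(-251 + 18/5) = 10100 + 18*(-1237/5) = 10100 - 22266/5 = 28234/5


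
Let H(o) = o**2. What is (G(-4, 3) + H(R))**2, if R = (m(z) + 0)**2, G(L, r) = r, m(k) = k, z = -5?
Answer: 394384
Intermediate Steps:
R = 25 (R = (-5 + 0)**2 = (-5)**2 = 25)
(G(-4, 3) + H(R))**2 = (3 + 25**2)**2 = (3 + 625)**2 = 628**2 = 394384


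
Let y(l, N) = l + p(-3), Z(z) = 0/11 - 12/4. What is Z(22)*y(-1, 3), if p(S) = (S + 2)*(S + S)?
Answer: -15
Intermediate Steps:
p(S) = 2*S*(2 + S) (p(S) = (2 + S)*(2*S) = 2*S*(2 + S))
Z(z) = -3 (Z(z) = 0*(1/11) - 12*¼ = 0 - 3 = -3)
y(l, N) = 6 + l (y(l, N) = l + 2*(-3)*(2 - 3) = l + 2*(-3)*(-1) = l + 6 = 6 + l)
Z(22)*y(-1, 3) = -3*(6 - 1) = -3*5 = -15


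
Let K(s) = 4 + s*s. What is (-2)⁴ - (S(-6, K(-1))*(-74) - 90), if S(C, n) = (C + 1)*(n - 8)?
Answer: 1216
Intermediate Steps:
K(s) = 4 + s²
S(C, n) = (1 + C)*(-8 + n)
(-2)⁴ - (S(-6, K(-1))*(-74) - 90) = (-2)⁴ - ((-8 + (4 + (-1)²) - 8*(-6) - 6*(4 + (-1)²))*(-74) - 90) = 16 - ((-8 + (4 + 1) + 48 - 6*(4 + 1))*(-74) - 90) = 16 - ((-8 + 5 + 48 - 6*5)*(-74) - 90) = 16 - ((-8 + 5 + 48 - 30)*(-74) - 90) = 16 - (15*(-74) - 90) = 16 - (-1110 - 90) = 16 - 1*(-1200) = 16 + 1200 = 1216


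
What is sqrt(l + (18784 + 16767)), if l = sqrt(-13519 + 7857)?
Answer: sqrt(35551 + I*sqrt(5662)) ≈ 188.55 + 0.2*I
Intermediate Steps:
l = I*sqrt(5662) (l = sqrt(-5662) = I*sqrt(5662) ≈ 75.246*I)
sqrt(l + (18784 + 16767)) = sqrt(I*sqrt(5662) + (18784 + 16767)) = sqrt(I*sqrt(5662) + 35551) = sqrt(35551 + I*sqrt(5662))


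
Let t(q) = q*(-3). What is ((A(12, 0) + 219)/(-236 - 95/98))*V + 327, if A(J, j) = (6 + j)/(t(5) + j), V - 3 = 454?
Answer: -10981493/116115 ≈ -94.574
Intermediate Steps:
V = 457 (V = 3 + 454 = 457)
t(q) = -3*q
A(J, j) = (6 + j)/(-15 + j) (A(J, j) = (6 + j)/(-3*5 + j) = (6 + j)/(-15 + j))
((A(12, 0) + 219)/(-236 - 95/98))*V + 327 = (((6 + 0)/(-15 + 0) + 219)/(-236 - 95/98))*457 + 327 = ((6/(-15) + 219)/(-236 - 95*1/98))*457 + 327 = ((-1/15*6 + 219)/(-236 - 95/98))*457 + 327 = ((-2/5 + 219)/(-23223/98))*457 + 327 = ((1093/5)*(-98/23223))*457 + 327 = -107114/116115*457 + 327 = -48951098/116115 + 327 = -10981493/116115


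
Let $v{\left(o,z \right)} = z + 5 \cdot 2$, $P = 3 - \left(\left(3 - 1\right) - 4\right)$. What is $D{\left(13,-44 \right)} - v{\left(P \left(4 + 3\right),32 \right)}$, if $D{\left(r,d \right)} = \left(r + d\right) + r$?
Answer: $-60$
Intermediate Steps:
$D{\left(r,d \right)} = d + 2 r$ ($D{\left(r,d \right)} = \left(d + r\right) + r = d + 2 r$)
$P = 5$ ($P = 3 - \left(2 - 4\right) = 3 - -2 = 3 + 2 = 5$)
$v{\left(o,z \right)} = 10 + z$ ($v{\left(o,z \right)} = z + 10 = 10 + z$)
$D{\left(13,-44 \right)} - v{\left(P \left(4 + 3\right),32 \right)} = \left(-44 + 2 \cdot 13\right) - \left(10 + 32\right) = \left(-44 + 26\right) - 42 = -18 - 42 = -60$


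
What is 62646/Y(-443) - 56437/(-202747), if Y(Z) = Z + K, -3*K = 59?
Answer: -19012765565/140706418 ≈ -135.12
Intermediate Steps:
K = -59/3 (K = -⅓*59 = -59/3 ≈ -19.667)
Y(Z) = -59/3 + Z (Y(Z) = Z - 59/3 = -59/3 + Z)
62646/Y(-443) - 56437/(-202747) = 62646/(-59/3 - 443) - 56437/(-202747) = 62646/(-1388/3) - 56437*(-1/202747) = 62646*(-3/1388) + 56437/202747 = -93969/694 + 56437/202747 = -19012765565/140706418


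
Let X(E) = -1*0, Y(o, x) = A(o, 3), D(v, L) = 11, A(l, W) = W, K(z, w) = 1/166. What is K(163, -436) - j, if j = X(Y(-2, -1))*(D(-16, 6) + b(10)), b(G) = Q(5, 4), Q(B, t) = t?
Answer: 1/166 ≈ 0.0060241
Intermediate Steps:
K(z, w) = 1/166
b(G) = 4
Y(o, x) = 3
X(E) = 0
j = 0 (j = 0*(11 + 4) = 0*15 = 0)
K(163, -436) - j = 1/166 - 1*0 = 1/166 + 0 = 1/166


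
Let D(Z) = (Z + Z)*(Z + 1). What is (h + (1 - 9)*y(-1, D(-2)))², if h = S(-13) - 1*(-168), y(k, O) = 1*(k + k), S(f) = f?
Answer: 29241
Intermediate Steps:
D(Z) = 2*Z*(1 + Z) (D(Z) = (2*Z)*(1 + Z) = 2*Z*(1 + Z))
y(k, O) = 2*k (y(k, O) = 1*(2*k) = 2*k)
h = 155 (h = -13 - 1*(-168) = -13 + 168 = 155)
(h + (1 - 9)*y(-1, D(-2)))² = (155 + (1 - 9)*(2*(-1)))² = (155 - 8*(-2))² = (155 + 16)² = 171² = 29241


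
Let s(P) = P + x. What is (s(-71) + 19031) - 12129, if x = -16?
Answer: 6815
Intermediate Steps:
s(P) = -16 + P (s(P) = P - 16 = -16 + P)
(s(-71) + 19031) - 12129 = ((-16 - 71) + 19031) - 12129 = (-87 + 19031) - 12129 = 18944 - 12129 = 6815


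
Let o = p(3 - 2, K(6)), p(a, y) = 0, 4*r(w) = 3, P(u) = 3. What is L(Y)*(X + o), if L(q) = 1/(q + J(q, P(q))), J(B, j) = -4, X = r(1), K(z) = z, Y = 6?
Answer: 3/8 ≈ 0.37500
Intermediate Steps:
r(w) = ¾ (r(w) = (¼)*3 = ¾)
X = ¾ ≈ 0.75000
L(q) = 1/(-4 + q) (L(q) = 1/(q - 4) = 1/(-4 + q))
o = 0
L(Y)*(X + o) = (¾ + 0)/(-4 + 6) = (¾)/2 = (½)*(¾) = 3/8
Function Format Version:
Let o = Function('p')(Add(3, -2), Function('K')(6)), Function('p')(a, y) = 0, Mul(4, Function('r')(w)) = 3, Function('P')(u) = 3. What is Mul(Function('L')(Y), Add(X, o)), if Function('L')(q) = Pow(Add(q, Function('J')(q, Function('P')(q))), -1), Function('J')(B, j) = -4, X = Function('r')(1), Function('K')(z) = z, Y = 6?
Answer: Rational(3, 8) ≈ 0.37500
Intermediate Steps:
Function('r')(w) = Rational(3, 4) (Function('r')(w) = Mul(Rational(1, 4), 3) = Rational(3, 4))
X = Rational(3, 4) ≈ 0.75000
Function('L')(q) = Pow(Add(-4, q), -1) (Function('L')(q) = Pow(Add(q, -4), -1) = Pow(Add(-4, q), -1))
o = 0
Mul(Function('L')(Y), Add(X, o)) = Mul(Pow(Add(-4, 6), -1), Add(Rational(3, 4), 0)) = Mul(Pow(2, -1), Rational(3, 4)) = Mul(Rational(1, 2), Rational(3, 4)) = Rational(3, 8)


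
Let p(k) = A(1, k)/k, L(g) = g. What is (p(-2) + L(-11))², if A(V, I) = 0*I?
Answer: 121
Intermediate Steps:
A(V, I) = 0
p(k) = 0 (p(k) = 0/k = 0)
(p(-2) + L(-11))² = (0 - 11)² = (-11)² = 121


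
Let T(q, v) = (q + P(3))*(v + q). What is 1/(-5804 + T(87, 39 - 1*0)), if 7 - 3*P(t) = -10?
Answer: 1/5872 ≈ 0.00017030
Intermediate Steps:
P(t) = 17/3 (P(t) = 7/3 - ⅓*(-10) = 7/3 + 10/3 = 17/3)
T(q, v) = (17/3 + q)*(q + v) (T(q, v) = (q + 17/3)*(v + q) = (17/3 + q)*(q + v))
1/(-5804 + T(87, 39 - 1*0)) = 1/(-5804 + (87² + (17/3)*87 + 17*(39 - 1*0)/3 + 87*(39 - 1*0))) = 1/(-5804 + (7569 + 493 + 17*(39 + 0)/3 + 87*(39 + 0))) = 1/(-5804 + (7569 + 493 + (17/3)*39 + 87*39)) = 1/(-5804 + (7569 + 493 + 221 + 3393)) = 1/(-5804 + 11676) = 1/5872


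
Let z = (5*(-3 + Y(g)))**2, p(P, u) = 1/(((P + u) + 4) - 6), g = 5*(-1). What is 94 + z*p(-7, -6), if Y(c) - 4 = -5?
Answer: 202/3 ≈ 67.333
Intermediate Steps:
g = -5
Y(c) = -1 (Y(c) = 4 - 5 = -1)
p(P, u) = 1/(-2 + P + u) (p(P, u) = 1/((4 + P + u) - 6) = 1/(-2 + P + u))
z = 400 (z = (5*(-3 - 1))**2 = (5*(-4))**2 = (-20)**2 = 400)
94 + z*p(-7, -6) = 94 + 400/(-2 - 7 - 6) = 94 + 400/(-15) = 94 + 400*(-1/15) = 94 - 80/3 = 202/3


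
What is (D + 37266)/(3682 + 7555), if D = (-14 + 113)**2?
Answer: 47067/11237 ≈ 4.1886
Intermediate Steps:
D = 9801 (D = 99**2 = 9801)
(D + 37266)/(3682 + 7555) = (9801 + 37266)/(3682 + 7555) = 47067/11237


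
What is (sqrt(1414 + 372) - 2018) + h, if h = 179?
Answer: -1839 + sqrt(1786) ≈ -1796.7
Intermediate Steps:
(sqrt(1414 + 372) - 2018) + h = (sqrt(1414 + 372) - 2018) + 179 = (sqrt(1786) - 2018) + 179 = (-2018 + sqrt(1786)) + 179 = -1839 + sqrt(1786)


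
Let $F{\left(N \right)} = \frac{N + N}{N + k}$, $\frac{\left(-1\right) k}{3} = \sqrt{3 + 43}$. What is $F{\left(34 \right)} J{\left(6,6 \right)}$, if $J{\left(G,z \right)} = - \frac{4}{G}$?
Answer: $- \frac{2312}{1113} - \frac{68 \sqrt{46}}{371} \approx -3.3204$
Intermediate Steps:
$k = - 3 \sqrt{46}$ ($k = - 3 \sqrt{3 + 43} = - 3 \sqrt{46} \approx -20.347$)
$F{\left(N \right)} = \frac{2 N}{N - 3 \sqrt{46}}$ ($F{\left(N \right)} = \frac{N + N}{N - 3 \sqrt{46}} = \frac{2 N}{N - 3 \sqrt{46}}$)
$F{\left(34 \right)} J{\left(6,6 \right)} = 2 \cdot 34 \frac{1}{34 - 3 \sqrt{46}} \left(- \frac{4}{6}\right) = \frac{68}{34 - 3 \sqrt{46}} \left(\left(-4\right) \frac{1}{6}\right) = \frac{68}{34 - 3 \sqrt{46}} \left(- \frac{2}{3}\right) = - \frac{136}{3 \left(34 - 3 \sqrt{46}\right)}$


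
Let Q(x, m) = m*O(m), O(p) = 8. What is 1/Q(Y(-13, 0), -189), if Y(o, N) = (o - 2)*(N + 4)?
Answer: -1/1512 ≈ -0.00066138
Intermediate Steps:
Y(o, N) = (-2 + o)*(4 + N)
Q(x, m) = 8*m (Q(x, m) = m*8 = 8*m)
1/Q(Y(-13, 0), -189) = 1/(8*(-189)) = 1/(-1512) = -1/1512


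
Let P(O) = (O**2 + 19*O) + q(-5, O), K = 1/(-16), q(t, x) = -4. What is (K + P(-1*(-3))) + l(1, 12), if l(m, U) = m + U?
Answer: 1199/16 ≈ 74.938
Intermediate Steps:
l(m, U) = U + m
K = -1/16 ≈ -0.062500
P(O) = -4 + O**2 + 19*O (P(O) = (O**2 + 19*O) - 4 = -4 + O**2 + 19*O)
(K + P(-1*(-3))) + l(1, 12) = (-1/16 + (-4 + (-1*(-3))**2 + 19*(-1*(-3)))) + (12 + 1) = (-1/16 + (-4 + 3**2 + 19*3)) + 13 = (-1/16 + (-4 + 9 + 57)) + 13 = (-1/16 + 62) + 13 = 991/16 + 13 = 1199/16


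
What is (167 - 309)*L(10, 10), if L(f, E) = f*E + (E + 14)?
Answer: -17608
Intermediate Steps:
L(f, E) = 14 + E + E*f (L(f, E) = E*f + (14 + E) = 14 + E + E*f)
(167 - 309)*L(10, 10) = (167 - 309)*(14 + 10 + 10*10) = -142*(14 + 10 + 100) = -142*124 = -17608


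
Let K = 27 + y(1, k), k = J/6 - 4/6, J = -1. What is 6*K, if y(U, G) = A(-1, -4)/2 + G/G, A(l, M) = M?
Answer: 156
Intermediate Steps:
k = -5/6 (k = -1/6 - 4/6 = -1*1/6 - 4*1/6 = -1/6 - 2/3 = -5/6 ≈ -0.83333)
y(U, G) = -1 (y(U, G) = -4/2 + G/G = -4*1/2 + 1 = -2 + 1 = -1)
K = 26 (K = 27 - 1 = 26)
6*K = 6*26 = 156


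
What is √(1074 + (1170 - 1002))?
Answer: 3*√138 ≈ 35.242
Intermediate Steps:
√(1074 + (1170 - 1002)) = √(1074 + 168) = √1242 = 3*√138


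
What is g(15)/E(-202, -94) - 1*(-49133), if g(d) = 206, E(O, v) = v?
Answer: 2309148/47 ≈ 49131.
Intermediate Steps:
g(15)/E(-202, -94) - 1*(-49133) = 206/(-94) - 1*(-49133) = 206*(-1/94) + 49133 = -103/47 + 49133 = 2309148/47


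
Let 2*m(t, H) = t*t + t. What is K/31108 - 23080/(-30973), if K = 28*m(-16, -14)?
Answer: 29358640/34411003 ≈ 0.85318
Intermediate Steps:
m(t, H) = t/2 + t**2/2 (m(t, H) = (t*t + t)/2 = (t**2 + t)/2 = (t + t**2)/2 = t/2 + t**2/2)
K = 3360 (K = 28*((1/2)*(-16)*(1 - 16)) = 28*((1/2)*(-16)*(-15)) = 28*120 = 3360)
K/31108 - 23080/(-30973) = 3360/31108 - 23080/(-30973) = 3360*(1/31108) - 23080*(-1/30973) = 120/1111 + 23080/30973 = 29358640/34411003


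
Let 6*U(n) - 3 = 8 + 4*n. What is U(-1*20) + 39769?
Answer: 79515/2 ≈ 39758.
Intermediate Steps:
U(n) = 11/6 + 2*n/3 (U(n) = ½ + (8 + 4*n)/6 = ½ + (4/3 + 2*n/3) = 11/6 + 2*n/3)
U(-1*20) + 39769 = (11/6 + 2*(-1*20)/3) + 39769 = (11/6 + (⅔)*(-20)) + 39769 = (11/6 - 40/3) + 39769 = -23/2 + 39769 = 79515/2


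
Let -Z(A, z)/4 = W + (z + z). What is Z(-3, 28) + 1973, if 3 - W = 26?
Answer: 1841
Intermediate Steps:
W = -23 (W = 3 - 1*26 = 3 - 26 = -23)
Z(A, z) = 92 - 8*z (Z(A, z) = -4*(-23 + (z + z)) = -4*(-23 + 2*z) = 92 - 8*z)
Z(-3, 28) + 1973 = (92 - 8*28) + 1973 = (92 - 224) + 1973 = -132 + 1973 = 1841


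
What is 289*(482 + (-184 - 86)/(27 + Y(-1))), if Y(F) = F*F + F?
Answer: 136408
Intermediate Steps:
Y(F) = F + F**2 (Y(F) = F**2 + F = F + F**2)
289*(482 + (-184 - 86)/(27 + Y(-1))) = 289*(482 + (-184 - 86)/(27 - (1 - 1))) = 289*(482 - 270/(27 - 1*0)) = 289*(482 - 270/(27 + 0)) = 289*(482 - 270/27) = 289*(482 - 270*1/27) = 289*(482 - 10) = 289*472 = 136408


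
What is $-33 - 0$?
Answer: $-33$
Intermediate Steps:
$-33 - 0 = -33 + 0 = -33$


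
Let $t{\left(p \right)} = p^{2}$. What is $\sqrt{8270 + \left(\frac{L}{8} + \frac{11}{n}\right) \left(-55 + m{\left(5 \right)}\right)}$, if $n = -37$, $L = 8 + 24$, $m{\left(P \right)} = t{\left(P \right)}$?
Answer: $\frac{2 \sqrt{2792390}}{37} \approx 90.327$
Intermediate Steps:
$m{\left(P \right)} = P^{2}$
$L = 32$
$\sqrt{8270 + \left(\frac{L}{8} + \frac{11}{n}\right) \left(-55 + m{\left(5 \right)}\right)} = \sqrt{8270 + \left(\frac{32}{8} + \frac{11}{-37}\right) \left(-55 + 5^{2}\right)} = \sqrt{8270 + \left(32 \cdot \frac{1}{8} + 11 \left(- \frac{1}{37}\right)\right) \left(-55 + 25\right)} = \sqrt{8270 + \left(4 - \frac{11}{37}\right) \left(-30\right)} = \sqrt{8270 + \frac{137}{37} \left(-30\right)} = \sqrt{8270 - \frac{4110}{37}} = \sqrt{\frac{301880}{37}} = \frac{2 \sqrt{2792390}}{37}$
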